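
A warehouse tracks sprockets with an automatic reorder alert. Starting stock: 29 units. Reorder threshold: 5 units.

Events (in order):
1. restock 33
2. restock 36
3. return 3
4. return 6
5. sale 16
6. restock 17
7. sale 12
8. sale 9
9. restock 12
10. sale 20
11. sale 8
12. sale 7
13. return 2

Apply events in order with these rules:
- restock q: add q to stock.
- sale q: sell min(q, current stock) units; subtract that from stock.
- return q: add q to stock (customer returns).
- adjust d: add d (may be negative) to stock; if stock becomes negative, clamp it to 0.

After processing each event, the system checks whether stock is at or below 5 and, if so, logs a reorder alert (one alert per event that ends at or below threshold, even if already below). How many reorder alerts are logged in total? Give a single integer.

Processing events:
Start: stock = 29
  Event 1 (restock 33): 29 + 33 = 62
  Event 2 (restock 36): 62 + 36 = 98
  Event 3 (return 3): 98 + 3 = 101
  Event 4 (return 6): 101 + 6 = 107
  Event 5 (sale 16): sell min(16,107)=16. stock: 107 - 16 = 91. total_sold = 16
  Event 6 (restock 17): 91 + 17 = 108
  Event 7 (sale 12): sell min(12,108)=12. stock: 108 - 12 = 96. total_sold = 28
  Event 8 (sale 9): sell min(9,96)=9. stock: 96 - 9 = 87. total_sold = 37
  Event 9 (restock 12): 87 + 12 = 99
  Event 10 (sale 20): sell min(20,99)=20. stock: 99 - 20 = 79. total_sold = 57
  Event 11 (sale 8): sell min(8,79)=8. stock: 79 - 8 = 71. total_sold = 65
  Event 12 (sale 7): sell min(7,71)=7. stock: 71 - 7 = 64. total_sold = 72
  Event 13 (return 2): 64 + 2 = 66
Final: stock = 66, total_sold = 72

Checking against threshold 5:
  After event 1: stock=62 > 5
  After event 2: stock=98 > 5
  After event 3: stock=101 > 5
  After event 4: stock=107 > 5
  After event 5: stock=91 > 5
  After event 6: stock=108 > 5
  After event 7: stock=96 > 5
  After event 8: stock=87 > 5
  After event 9: stock=99 > 5
  After event 10: stock=79 > 5
  After event 11: stock=71 > 5
  After event 12: stock=64 > 5
  After event 13: stock=66 > 5
Alert events: []. Count = 0

Answer: 0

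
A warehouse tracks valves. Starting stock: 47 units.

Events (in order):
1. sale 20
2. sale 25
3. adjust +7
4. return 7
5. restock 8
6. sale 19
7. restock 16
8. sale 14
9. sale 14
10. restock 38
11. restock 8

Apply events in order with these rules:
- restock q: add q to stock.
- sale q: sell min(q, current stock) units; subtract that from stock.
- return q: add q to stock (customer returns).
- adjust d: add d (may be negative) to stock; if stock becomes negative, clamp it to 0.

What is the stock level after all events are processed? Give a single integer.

Answer: 46

Derivation:
Processing events:
Start: stock = 47
  Event 1 (sale 20): sell min(20,47)=20. stock: 47 - 20 = 27. total_sold = 20
  Event 2 (sale 25): sell min(25,27)=25. stock: 27 - 25 = 2. total_sold = 45
  Event 3 (adjust +7): 2 + 7 = 9
  Event 4 (return 7): 9 + 7 = 16
  Event 5 (restock 8): 16 + 8 = 24
  Event 6 (sale 19): sell min(19,24)=19. stock: 24 - 19 = 5. total_sold = 64
  Event 7 (restock 16): 5 + 16 = 21
  Event 8 (sale 14): sell min(14,21)=14. stock: 21 - 14 = 7. total_sold = 78
  Event 9 (sale 14): sell min(14,7)=7. stock: 7 - 7 = 0. total_sold = 85
  Event 10 (restock 38): 0 + 38 = 38
  Event 11 (restock 8): 38 + 8 = 46
Final: stock = 46, total_sold = 85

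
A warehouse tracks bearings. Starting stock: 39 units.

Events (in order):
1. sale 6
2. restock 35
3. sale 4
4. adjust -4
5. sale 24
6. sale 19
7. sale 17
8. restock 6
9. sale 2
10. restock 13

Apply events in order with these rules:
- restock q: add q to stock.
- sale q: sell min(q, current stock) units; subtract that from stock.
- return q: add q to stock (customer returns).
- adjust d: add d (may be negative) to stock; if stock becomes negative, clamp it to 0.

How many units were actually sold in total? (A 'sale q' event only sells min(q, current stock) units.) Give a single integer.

Answer: 72

Derivation:
Processing events:
Start: stock = 39
  Event 1 (sale 6): sell min(6,39)=6. stock: 39 - 6 = 33. total_sold = 6
  Event 2 (restock 35): 33 + 35 = 68
  Event 3 (sale 4): sell min(4,68)=4. stock: 68 - 4 = 64. total_sold = 10
  Event 4 (adjust -4): 64 + -4 = 60
  Event 5 (sale 24): sell min(24,60)=24. stock: 60 - 24 = 36. total_sold = 34
  Event 6 (sale 19): sell min(19,36)=19. stock: 36 - 19 = 17. total_sold = 53
  Event 7 (sale 17): sell min(17,17)=17. stock: 17 - 17 = 0. total_sold = 70
  Event 8 (restock 6): 0 + 6 = 6
  Event 9 (sale 2): sell min(2,6)=2. stock: 6 - 2 = 4. total_sold = 72
  Event 10 (restock 13): 4 + 13 = 17
Final: stock = 17, total_sold = 72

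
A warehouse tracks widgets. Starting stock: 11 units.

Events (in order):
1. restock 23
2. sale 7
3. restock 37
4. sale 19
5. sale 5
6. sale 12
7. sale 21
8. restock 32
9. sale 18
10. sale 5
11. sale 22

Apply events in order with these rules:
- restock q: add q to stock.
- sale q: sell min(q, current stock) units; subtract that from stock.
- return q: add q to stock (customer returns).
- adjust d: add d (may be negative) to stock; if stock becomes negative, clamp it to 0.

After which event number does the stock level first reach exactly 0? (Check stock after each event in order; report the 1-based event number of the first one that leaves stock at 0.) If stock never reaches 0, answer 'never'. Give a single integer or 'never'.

Processing events:
Start: stock = 11
  Event 1 (restock 23): 11 + 23 = 34
  Event 2 (sale 7): sell min(7,34)=7. stock: 34 - 7 = 27. total_sold = 7
  Event 3 (restock 37): 27 + 37 = 64
  Event 4 (sale 19): sell min(19,64)=19. stock: 64 - 19 = 45. total_sold = 26
  Event 5 (sale 5): sell min(5,45)=5. stock: 45 - 5 = 40. total_sold = 31
  Event 6 (sale 12): sell min(12,40)=12. stock: 40 - 12 = 28. total_sold = 43
  Event 7 (sale 21): sell min(21,28)=21. stock: 28 - 21 = 7. total_sold = 64
  Event 8 (restock 32): 7 + 32 = 39
  Event 9 (sale 18): sell min(18,39)=18. stock: 39 - 18 = 21. total_sold = 82
  Event 10 (sale 5): sell min(5,21)=5. stock: 21 - 5 = 16. total_sold = 87
  Event 11 (sale 22): sell min(22,16)=16. stock: 16 - 16 = 0. total_sold = 103
Final: stock = 0, total_sold = 103

First zero at event 11.

Answer: 11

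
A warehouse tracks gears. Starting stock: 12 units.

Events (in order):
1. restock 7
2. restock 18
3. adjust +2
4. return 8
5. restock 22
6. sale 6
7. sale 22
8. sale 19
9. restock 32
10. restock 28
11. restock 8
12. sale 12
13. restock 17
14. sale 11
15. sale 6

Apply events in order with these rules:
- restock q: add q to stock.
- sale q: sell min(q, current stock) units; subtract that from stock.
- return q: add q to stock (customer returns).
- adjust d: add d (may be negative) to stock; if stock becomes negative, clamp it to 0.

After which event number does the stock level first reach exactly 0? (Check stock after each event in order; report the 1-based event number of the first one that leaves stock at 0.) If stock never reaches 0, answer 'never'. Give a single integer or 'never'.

Answer: never

Derivation:
Processing events:
Start: stock = 12
  Event 1 (restock 7): 12 + 7 = 19
  Event 2 (restock 18): 19 + 18 = 37
  Event 3 (adjust +2): 37 + 2 = 39
  Event 4 (return 8): 39 + 8 = 47
  Event 5 (restock 22): 47 + 22 = 69
  Event 6 (sale 6): sell min(6,69)=6. stock: 69 - 6 = 63. total_sold = 6
  Event 7 (sale 22): sell min(22,63)=22. stock: 63 - 22 = 41. total_sold = 28
  Event 8 (sale 19): sell min(19,41)=19. stock: 41 - 19 = 22. total_sold = 47
  Event 9 (restock 32): 22 + 32 = 54
  Event 10 (restock 28): 54 + 28 = 82
  Event 11 (restock 8): 82 + 8 = 90
  Event 12 (sale 12): sell min(12,90)=12. stock: 90 - 12 = 78. total_sold = 59
  Event 13 (restock 17): 78 + 17 = 95
  Event 14 (sale 11): sell min(11,95)=11. stock: 95 - 11 = 84. total_sold = 70
  Event 15 (sale 6): sell min(6,84)=6. stock: 84 - 6 = 78. total_sold = 76
Final: stock = 78, total_sold = 76

Stock never reaches 0.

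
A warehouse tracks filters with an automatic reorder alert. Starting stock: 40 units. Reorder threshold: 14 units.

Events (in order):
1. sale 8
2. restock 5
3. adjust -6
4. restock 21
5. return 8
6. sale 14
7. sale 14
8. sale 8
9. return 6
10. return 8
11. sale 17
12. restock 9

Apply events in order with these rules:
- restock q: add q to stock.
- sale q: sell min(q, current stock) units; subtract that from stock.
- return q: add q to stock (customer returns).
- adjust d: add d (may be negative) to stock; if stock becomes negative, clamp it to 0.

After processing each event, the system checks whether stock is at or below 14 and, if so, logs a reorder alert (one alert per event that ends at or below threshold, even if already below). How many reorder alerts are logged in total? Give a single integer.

Answer: 0

Derivation:
Processing events:
Start: stock = 40
  Event 1 (sale 8): sell min(8,40)=8. stock: 40 - 8 = 32. total_sold = 8
  Event 2 (restock 5): 32 + 5 = 37
  Event 3 (adjust -6): 37 + -6 = 31
  Event 4 (restock 21): 31 + 21 = 52
  Event 5 (return 8): 52 + 8 = 60
  Event 6 (sale 14): sell min(14,60)=14. stock: 60 - 14 = 46. total_sold = 22
  Event 7 (sale 14): sell min(14,46)=14. stock: 46 - 14 = 32. total_sold = 36
  Event 8 (sale 8): sell min(8,32)=8. stock: 32 - 8 = 24. total_sold = 44
  Event 9 (return 6): 24 + 6 = 30
  Event 10 (return 8): 30 + 8 = 38
  Event 11 (sale 17): sell min(17,38)=17. stock: 38 - 17 = 21. total_sold = 61
  Event 12 (restock 9): 21 + 9 = 30
Final: stock = 30, total_sold = 61

Checking against threshold 14:
  After event 1: stock=32 > 14
  After event 2: stock=37 > 14
  After event 3: stock=31 > 14
  After event 4: stock=52 > 14
  After event 5: stock=60 > 14
  After event 6: stock=46 > 14
  After event 7: stock=32 > 14
  After event 8: stock=24 > 14
  After event 9: stock=30 > 14
  After event 10: stock=38 > 14
  After event 11: stock=21 > 14
  After event 12: stock=30 > 14
Alert events: []. Count = 0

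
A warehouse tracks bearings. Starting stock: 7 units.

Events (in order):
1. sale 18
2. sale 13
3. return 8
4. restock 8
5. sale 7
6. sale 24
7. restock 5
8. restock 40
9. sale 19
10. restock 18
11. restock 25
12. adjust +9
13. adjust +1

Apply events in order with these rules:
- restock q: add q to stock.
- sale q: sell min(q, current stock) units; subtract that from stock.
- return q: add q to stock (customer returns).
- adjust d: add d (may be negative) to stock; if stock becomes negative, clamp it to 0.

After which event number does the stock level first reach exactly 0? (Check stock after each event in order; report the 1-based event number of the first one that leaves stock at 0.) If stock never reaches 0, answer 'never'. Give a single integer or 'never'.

Processing events:
Start: stock = 7
  Event 1 (sale 18): sell min(18,7)=7. stock: 7 - 7 = 0. total_sold = 7
  Event 2 (sale 13): sell min(13,0)=0. stock: 0 - 0 = 0. total_sold = 7
  Event 3 (return 8): 0 + 8 = 8
  Event 4 (restock 8): 8 + 8 = 16
  Event 5 (sale 7): sell min(7,16)=7. stock: 16 - 7 = 9. total_sold = 14
  Event 6 (sale 24): sell min(24,9)=9. stock: 9 - 9 = 0. total_sold = 23
  Event 7 (restock 5): 0 + 5 = 5
  Event 8 (restock 40): 5 + 40 = 45
  Event 9 (sale 19): sell min(19,45)=19. stock: 45 - 19 = 26. total_sold = 42
  Event 10 (restock 18): 26 + 18 = 44
  Event 11 (restock 25): 44 + 25 = 69
  Event 12 (adjust +9): 69 + 9 = 78
  Event 13 (adjust +1): 78 + 1 = 79
Final: stock = 79, total_sold = 42

First zero at event 1.

Answer: 1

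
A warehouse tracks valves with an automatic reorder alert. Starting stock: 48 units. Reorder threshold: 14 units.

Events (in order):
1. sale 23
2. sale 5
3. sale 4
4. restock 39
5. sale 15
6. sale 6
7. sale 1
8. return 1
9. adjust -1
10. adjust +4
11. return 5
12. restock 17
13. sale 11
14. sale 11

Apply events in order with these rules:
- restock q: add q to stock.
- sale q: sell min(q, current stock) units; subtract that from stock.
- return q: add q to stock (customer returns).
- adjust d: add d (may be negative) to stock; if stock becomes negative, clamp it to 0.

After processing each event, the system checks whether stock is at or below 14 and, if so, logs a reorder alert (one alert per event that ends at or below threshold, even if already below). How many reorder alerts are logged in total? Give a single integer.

Processing events:
Start: stock = 48
  Event 1 (sale 23): sell min(23,48)=23. stock: 48 - 23 = 25. total_sold = 23
  Event 2 (sale 5): sell min(5,25)=5. stock: 25 - 5 = 20. total_sold = 28
  Event 3 (sale 4): sell min(4,20)=4. stock: 20 - 4 = 16. total_sold = 32
  Event 4 (restock 39): 16 + 39 = 55
  Event 5 (sale 15): sell min(15,55)=15. stock: 55 - 15 = 40. total_sold = 47
  Event 6 (sale 6): sell min(6,40)=6. stock: 40 - 6 = 34. total_sold = 53
  Event 7 (sale 1): sell min(1,34)=1. stock: 34 - 1 = 33. total_sold = 54
  Event 8 (return 1): 33 + 1 = 34
  Event 9 (adjust -1): 34 + -1 = 33
  Event 10 (adjust +4): 33 + 4 = 37
  Event 11 (return 5): 37 + 5 = 42
  Event 12 (restock 17): 42 + 17 = 59
  Event 13 (sale 11): sell min(11,59)=11. stock: 59 - 11 = 48. total_sold = 65
  Event 14 (sale 11): sell min(11,48)=11. stock: 48 - 11 = 37. total_sold = 76
Final: stock = 37, total_sold = 76

Checking against threshold 14:
  After event 1: stock=25 > 14
  After event 2: stock=20 > 14
  After event 3: stock=16 > 14
  After event 4: stock=55 > 14
  After event 5: stock=40 > 14
  After event 6: stock=34 > 14
  After event 7: stock=33 > 14
  After event 8: stock=34 > 14
  After event 9: stock=33 > 14
  After event 10: stock=37 > 14
  After event 11: stock=42 > 14
  After event 12: stock=59 > 14
  After event 13: stock=48 > 14
  After event 14: stock=37 > 14
Alert events: []. Count = 0

Answer: 0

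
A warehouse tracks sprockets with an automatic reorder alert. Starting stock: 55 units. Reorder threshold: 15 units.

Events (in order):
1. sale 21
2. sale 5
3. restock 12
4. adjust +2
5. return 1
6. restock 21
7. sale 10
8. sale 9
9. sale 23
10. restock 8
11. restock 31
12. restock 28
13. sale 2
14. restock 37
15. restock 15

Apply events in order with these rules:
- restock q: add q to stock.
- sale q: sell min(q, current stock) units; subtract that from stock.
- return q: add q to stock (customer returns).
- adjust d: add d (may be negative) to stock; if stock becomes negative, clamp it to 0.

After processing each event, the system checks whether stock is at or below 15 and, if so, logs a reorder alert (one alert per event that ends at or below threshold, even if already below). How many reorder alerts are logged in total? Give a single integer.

Answer: 0

Derivation:
Processing events:
Start: stock = 55
  Event 1 (sale 21): sell min(21,55)=21. stock: 55 - 21 = 34. total_sold = 21
  Event 2 (sale 5): sell min(5,34)=5. stock: 34 - 5 = 29. total_sold = 26
  Event 3 (restock 12): 29 + 12 = 41
  Event 4 (adjust +2): 41 + 2 = 43
  Event 5 (return 1): 43 + 1 = 44
  Event 6 (restock 21): 44 + 21 = 65
  Event 7 (sale 10): sell min(10,65)=10. stock: 65 - 10 = 55. total_sold = 36
  Event 8 (sale 9): sell min(9,55)=9. stock: 55 - 9 = 46. total_sold = 45
  Event 9 (sale 23): sell min(23,46)=23. stock: 46 - 23 = 23. total_sold = 68
  Event 10 (restock 8): 23 + 8 = 31
  Event 11 (restock 31): 31 + 31 = 62
  Event 12 (restock 28): 62 + 28 = 90
  Event 13 (sale 2): sell min(2,90)=2. stock: 90 - 2 = 88. total_sold = 70
  Event 14 (restock 37): 88 + 37 = 125
  Event 15 (restock 15): 125 + 15 = 140
Final: stock = 140, total_sold = 70

Checking against threshold 15:
  After event 1: stock=34 > 15
  After event 2: stock=29 > 15
  After event 3: stock=41 > 15
  After event 4: stock=43 > 15
  After event 5: stock=44 > 15
  After event 6: stock=65 > 15
  After event 7: stock=55 > 15
  After event 8: stock=46 > 15
  After event 9: stock=23 > 15
  After event 10: stock=31 > 15
  After event 11: stock=62 > 15
  After event 12: stock=90 > 15
  After event 13: stock=88 > 15
  After event 14: stock=125 > 15
  After event 15: stock=140 > 15
Alert events: []. Count = 0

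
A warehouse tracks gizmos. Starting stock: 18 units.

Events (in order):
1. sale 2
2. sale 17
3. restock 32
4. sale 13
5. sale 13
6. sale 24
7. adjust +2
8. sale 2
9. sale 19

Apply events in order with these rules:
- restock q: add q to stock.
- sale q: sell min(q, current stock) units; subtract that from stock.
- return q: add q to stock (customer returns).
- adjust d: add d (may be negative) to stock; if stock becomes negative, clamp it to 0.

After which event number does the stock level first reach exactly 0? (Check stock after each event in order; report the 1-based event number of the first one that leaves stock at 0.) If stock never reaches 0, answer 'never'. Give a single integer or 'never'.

Processing events:
Start: stock = 18
  Event 1 (sale 2): sell min(2,18)=2. stock: 18 - 2 = 16. total_sold = 2
  Event 2 (sale 17): sell min(17,16)=16. stock: 16 - 16 = 0. total_sold = 18
  Event 3 (restock 32): 0 + 32 = 32
  Event 4 (sale 13): sell min(13,32)=13. stock: 32 - 13 = 19. total_sold = 31
  Event 5 (sale 13): sell min(13,19)=13. stock: 19 - 13 = 6. total_sold = 44
  Event 6 (sale 24): sell min(24,6)=6. stock: 6 - 6 = 0. total_sold = 50
  Event 7 (adjust +2): 0 + 2 = 2
  Event 8 (sale 2): sell min(2,2)=2. stock: 2 - 2 = 0. total_sold = 52
  Event 9 (sale 19): sell min(19,0)=0. stock: 0 - 0 = 0. total_sold = 52
Final: stock = 0, total_sold = 52

First zero at event 2.

Answer: 2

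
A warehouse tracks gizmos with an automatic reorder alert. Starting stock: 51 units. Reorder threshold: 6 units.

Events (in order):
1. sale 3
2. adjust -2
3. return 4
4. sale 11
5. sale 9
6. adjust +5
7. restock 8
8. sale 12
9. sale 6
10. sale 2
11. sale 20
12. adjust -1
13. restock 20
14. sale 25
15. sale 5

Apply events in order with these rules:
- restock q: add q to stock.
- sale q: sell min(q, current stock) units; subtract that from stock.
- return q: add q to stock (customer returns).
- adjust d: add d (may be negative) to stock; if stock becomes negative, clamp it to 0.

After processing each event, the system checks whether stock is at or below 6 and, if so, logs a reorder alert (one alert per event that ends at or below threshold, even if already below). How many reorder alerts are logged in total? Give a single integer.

Answer: 4

Derivation:
Processing events:
Start: stock = 51
  Event 1 (sale 3): sell min(3,51)=3. stock: 51 - 3 = 48. total_sold = 3
  Event 2 (adjust -2): 48 + -2 = 46
  Event 3 (return 4): 46 + 4 = 50
  Event 4 (sale 11): sell min(11,50)=11. stock: 50 - 11 = 39. total_sold = 14
  Event 5 (sale 9): sell min(9,39)=9. stock: 39 - 9 = 30. total_sold = 23
  Event 6 (adjust +5): 30 + 5 = 35
  Event 7 (restock 8): 35 + 8 = 43
  Event 8 (sale 12): sell min(12,43)=12. stock: 43 - 12 = 31. total_sold = 35
  Event 9 (sale 6): sell min(6,31)=6. stock: 31 - 6 = 25. total_sold = 41
  Event 10 (sale 2): sell min(2,25)=2. stock: 25 - 2 = 23. total_sold = 43
  Event 11 (sale 20): sell min(20,23)=20. stock: 23 - 20 = 3. total_sold = 63
  Event 12 (adjust -1): 3 + -1 = 2
  Event 13 (restock 20): 2 + 20 = 22
  Event 14 (sale 25): sell min(25,22)=22. stock: 22 - 22 = 0. total_sold = 85
  Event 15 (sale 5): sell min(5,0)=0. stock: 0 - 0 = 0. total_sold = 85
Final: stock = 0, total_sold = 85

Checking against threshold 6:
  After event 1: stock=48 > 6
  After event 2: stock=46 > 6
  After event 3: stock=50 > 6
  After event 4: stock=39 > 6
  After event 5: stock=30 > 6
  After event 6: stock=35 > 6
  After event 7: stock=43 > 6
  After event 8: stock=31 > 6
  After event 9: stock=25 > 6
  After event 10: stock=23 > 6
  After event 11: stock=3 <= 6 -> ALERT
  After event 12: stock=2 <= 6 -> ALERT
  After event 13: stock=22 > 6
  After event 14: stock=0 <= 6 -> ALERT
  After event 15: stock=0 <= 6 -> ALERT
Alert events: [11, 12, 14, 15]. Count = 4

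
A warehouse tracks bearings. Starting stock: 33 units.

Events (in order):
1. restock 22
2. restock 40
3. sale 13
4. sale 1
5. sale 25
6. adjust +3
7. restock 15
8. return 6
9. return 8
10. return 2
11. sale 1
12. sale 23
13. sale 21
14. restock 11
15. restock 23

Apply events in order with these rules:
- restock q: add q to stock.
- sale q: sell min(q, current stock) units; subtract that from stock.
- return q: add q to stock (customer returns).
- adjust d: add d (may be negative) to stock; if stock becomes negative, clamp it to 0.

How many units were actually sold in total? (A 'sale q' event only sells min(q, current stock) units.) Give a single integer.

Answer: 84

Derivation:
Processing events:
Start: stock = 33
  Event 1 (restock 22): 33 + 22 = 55
  Event 2 (restock 40): 55 + 40 = 95
  Event 3 (sale 13): sell min(13,95)=13. stock: 95 - 13 = 82. total_sold = 13
  Event 4 (sale 1): sell min(1,82)=1. stock: 82 - 1 = 81. total_sold = 14
  Event 5 (sale 25): sell min(25,81)=25. stock: 81 - 25 = 56. total_sold = 39
  Event 6 (adjust +3): 56 + 3 = 59
  Event 7 (restock 15): 59 + 15 = 74
  Event 8 (return 6): 74 + 6 = 80
  Event 9 (return 8): 80 + 8 = 88
  Event 10 (return 2): 88 + 2 = 90
  Event 11 (sale 1): sell min(1,90)=1. stock: 90 - 1 = 89. total_sold = 40
  Event 12 (sale 23): sell min(23,89)=23. stock: 89 - 23 = 66. total_sold = 63
  Event 13 (sale 21): sell min(21,66)=21. stock: 66 - 21 = 45. total_sold = 84
  Event 14 (restock 11): 45 + 11 = 56
  Event 15 (restock 23): 56 + 23 = 79
Final: stock = 79, total_sold = 84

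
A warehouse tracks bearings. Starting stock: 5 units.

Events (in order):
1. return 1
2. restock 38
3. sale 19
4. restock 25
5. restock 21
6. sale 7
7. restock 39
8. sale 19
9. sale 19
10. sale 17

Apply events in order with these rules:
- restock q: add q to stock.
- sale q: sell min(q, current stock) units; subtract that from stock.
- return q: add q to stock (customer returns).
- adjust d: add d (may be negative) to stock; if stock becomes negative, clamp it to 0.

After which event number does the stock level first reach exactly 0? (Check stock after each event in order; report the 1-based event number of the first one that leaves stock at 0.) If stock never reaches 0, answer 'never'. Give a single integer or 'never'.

Processing events:
Start: stock = 5
  Event 1 (return 1): 5 + 1 = 6
  Event 2 (restock 38): 6 + 38 = 44
  Event 3 (sale 19): sell min(19,44)=19. stock: 44 - 19 = 25. total_sold = 19
  Event 4 (restock 25): 25 + 25 = 50
  Event 5 (restock 21): 50 + 21 = 71
  Event 6 (sale 7): sell min(7,71)=7. stock: 71 - 7 = 64. total_sold = 26
  Event 7 (restock 39): 64 + 39 = 103
  Event 8 (sale 19): sell min(19,103)=19. stock: 103 - 19 = 84. total_sold = 45
  Event 9 (sale 19): sell min(19,84)=19. stock: 84 - 19 = 65. total_sold = 64
  Event 10 (sale 17): sell min(17,65)=17. stock: 65 - 17 = 48. total_sold = 81
Final: stock = 48, total_sold = 81

Stock never reaches 0.

Answer: never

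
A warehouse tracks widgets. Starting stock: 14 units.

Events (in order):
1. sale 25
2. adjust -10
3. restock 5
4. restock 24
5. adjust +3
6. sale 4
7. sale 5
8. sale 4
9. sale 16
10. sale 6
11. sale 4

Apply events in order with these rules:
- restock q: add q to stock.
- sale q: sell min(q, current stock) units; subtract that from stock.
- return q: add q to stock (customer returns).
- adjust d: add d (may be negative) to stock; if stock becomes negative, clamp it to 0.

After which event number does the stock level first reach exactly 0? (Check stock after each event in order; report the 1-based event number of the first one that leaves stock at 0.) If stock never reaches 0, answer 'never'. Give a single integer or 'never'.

Processing events:
Start: stock = 14
  Event 1 (sale 25): sell min(25,14)=14. stock: 14 - 14 = 0. total_sold = 14
  Event 2 (adjust -10): 0 + -10 = 0 (clamped to 0)
  Event 3 (restock 5): 0 + 5 = 5
  Event 4 (restock 24): 5 + 24 = 29
  Event 5 (adjust +3): 29 + 3 = 32
  Event 6 (sale 4): sell min(4,32)=4. stock: 32 - 4 = 28. total_sold = 18
  Event 7 (sale 5): sell min(5,28)=5. stock: 28 - 5 = 23. total_sold = 23
  Event 8 (sale 4): sell min(4,23)=4. stock: 23 - 4 = 19. total_sold = 27
  Event 9 (sale 16): sell min(16,19)=16. stock: 19 - 16 = 3. total_sold = 43
  Event 10 (sale 6): sell min(6,3)=3. stock: 3 - 3 = 0. total_sold = 46
  Event 11 (sale 4): sell min(4,0)=0. stock: 0 - 0 = 0. total_sold = 46
Final: stock = 0, total_sold = 46

First zero at event 1.

Answer: 1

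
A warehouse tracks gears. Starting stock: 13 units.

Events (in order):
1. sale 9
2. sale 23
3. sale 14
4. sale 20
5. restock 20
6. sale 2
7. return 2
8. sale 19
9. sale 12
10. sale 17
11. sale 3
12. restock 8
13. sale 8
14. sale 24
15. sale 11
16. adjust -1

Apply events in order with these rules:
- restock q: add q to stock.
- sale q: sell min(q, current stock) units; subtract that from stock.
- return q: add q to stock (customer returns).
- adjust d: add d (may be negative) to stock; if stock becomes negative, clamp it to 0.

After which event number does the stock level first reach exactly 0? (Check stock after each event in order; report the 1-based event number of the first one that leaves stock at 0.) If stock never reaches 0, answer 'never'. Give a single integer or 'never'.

Answer: 2

Derivation:
Processing events:
Start: stock = 13
  Event 1 (sale 9): sell min(9,13)=9. stock: 13 - 9 = 4. total_sold = 9
  Event 2 (sale 23): sell min(23,4)=4. stock: 4 - 4 = 0. total_sold = 13
  Event 3 (sale 14): sell min(14,0)=0. stock: 0 - 0 = 0. total_sold = 13
  Event 4 (sale 20): sell min(20,0)=0. stock: 0 - 0 = 0. total_sold = 13
  Event 5 (restock 20): 0 + 20 = 20
  Event 6 (sale 2): sell min(2,20)=2. stock: 20 - 2 = 18. total_sold = 15
  Event 7 (return 2): 18 + 2 = 20
  Event 8 (sale 19): sell min(19,20)=19. stock: 20 - 19 = 1. total_sold = 34
  Event 9 (sale 12): sell min(12,1)=1. stock: 1 - 1 = 0. total_sold = 35
  Event 10 (sale 17): sell min(17,0)=0. stock: 0 - 0 = 0. total_sold = 35
  Event 11 (sale 3): sell min(3,0)=0. stock: 0 - 0 = 0. total_sold = 35
  Event 12 (restock 8): 0 + 8 = 8
  Event 13 (sale 8): sell min(8,8)=8. stock: 8 - 8 = 0. total_sold = 43
  Event 14 (sale 24): sell min(24,0)=0. stock: 0 - 0 = 0. total_sold = 43
  Event 15 (sale 11): sell min(11,0)=0. stock: 0 - 0 = 0. total_sold = 43
  Event 16 (adjust -1): 0 + -1 = 0 (clamped to 0)
Final: stock = 0, total_sold = 43

First zero at event 2.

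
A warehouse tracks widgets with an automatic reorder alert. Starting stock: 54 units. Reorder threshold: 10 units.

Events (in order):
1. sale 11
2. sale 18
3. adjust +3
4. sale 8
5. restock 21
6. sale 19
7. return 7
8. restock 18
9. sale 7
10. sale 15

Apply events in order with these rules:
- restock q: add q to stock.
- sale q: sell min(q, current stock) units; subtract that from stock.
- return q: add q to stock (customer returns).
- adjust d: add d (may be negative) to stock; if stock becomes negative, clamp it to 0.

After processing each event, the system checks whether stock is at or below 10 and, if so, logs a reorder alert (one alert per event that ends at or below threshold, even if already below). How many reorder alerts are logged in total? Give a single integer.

Answer: 0

Derivation:
Processing events:
Start: stock = 54
  Event 1 (sale 11): sell min(11,54)=11. stock: 54 - 11 = 43. total_sold = 11
  Event 2 (sale 18): sell min(18,43)=18. stock: 43 - 18 = 25. total_sold = 29
  Event 3 (adjust +3): 25 + 3 = 28
  Event 4 (sale 8): sell min(8,28)=8. stock: 28 - 8 = 20. total_sold = 37
  Event 5 (restock 21): 20 + 21 = 41
  Event 6 (sale 19): sell min(19,41)=19. stock: 41 - 19 = 22. total_sold = 56
  Event 7 (return 7): 22 + 7 = 29
  Event 8 (restock 18): 29 + 18 = 47
  Event 9 (sale 7): sell min(7,47)=7. stock: 47 - 7 = 40. total_sold = 63
  Event 10 (sale 15): sell min(15,40)=15. stock: 40 - 15 = 25. total_sold = 78
Final: stock = 25, total_sold = 78

Checking against threshold 10:
  After event 1: stock=43 > 10
  After event 2: stock=25 > 10
  After event 3: stock=28 > 10
  After event 4: stock=20 > 10
  After event 5: stock=41 > 10
  After event 6: stock=22 > 10
  After event 7: stock=29 > 10
  After event 8: stock=47 > 10
  After event 9: stock=40 > 10
  After event 10: stock=25 > 10
Alert events: []. Count = 0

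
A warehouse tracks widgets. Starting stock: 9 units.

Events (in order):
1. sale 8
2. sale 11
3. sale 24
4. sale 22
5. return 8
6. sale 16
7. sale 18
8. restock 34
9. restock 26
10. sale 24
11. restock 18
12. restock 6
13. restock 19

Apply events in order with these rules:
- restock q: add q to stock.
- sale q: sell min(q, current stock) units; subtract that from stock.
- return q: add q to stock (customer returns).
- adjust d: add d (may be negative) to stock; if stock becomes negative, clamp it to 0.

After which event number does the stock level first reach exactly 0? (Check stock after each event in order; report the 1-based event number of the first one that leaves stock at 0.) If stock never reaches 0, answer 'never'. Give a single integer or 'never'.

Processing events:
Start: stock = 9
  Event 1 (sale 8): sell min(8,9)=8. stock: 9 - 8 = 1. total_sold = 8
  Event 2 (sale 11): sell min(11,1)=1. stock: 1 - 1 = 0. total_sold = 9
  Event 3 (sale 24): sell min(24,0)=0. stock: 0 - 0 = 0. total_sold = 9
  Event 4 (sale 22): sell min(22,0)=0. stock: 0 - 0 = 0. total_sold = 9
  Event 5 (return 8): 0 + 8 = 8
  Event 6 (sale 16): sell min(16,8)=8. stock: 8 - 8 = 0. total_sold = 17
  Event 7 (sale 18): sell min(18,0)=0. stock: 0 - 0 = 0. total_sold = 17
  Event 8 (restock 34): 0 + 34 = 34
  Event 9 (restock 26): 34 + 26 = 60
  Event 10 (sale 24): sell min(24,60)=24. stock: 60 - 24 = 36. total_sold = 41
  Event 11 (restock 18): 36 + 18 = 54
  Event 12 (restock 6): 54 + 6 = 60
  Event 13 (restock 19): 60 + 19 = 79
Final: stock = 79, total_sold = 41

First zero at event 2.

Answer: 2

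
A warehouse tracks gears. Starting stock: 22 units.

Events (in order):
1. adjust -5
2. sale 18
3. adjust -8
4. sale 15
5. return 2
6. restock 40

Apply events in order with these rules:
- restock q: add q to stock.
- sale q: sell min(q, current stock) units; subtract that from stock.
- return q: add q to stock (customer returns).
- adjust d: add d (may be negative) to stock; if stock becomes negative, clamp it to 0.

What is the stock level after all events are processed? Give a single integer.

Processing events:
Start: stock = 22
  Event 1 (adjust -5): 22 + -5 = 17
  Event 2 (sale 18): sell min(18,17)=17. stock: 17 - 17 = 0. total_sold = 17
  Event 3 (adjust -8): 0 + -8 = 0 (clamped to 0)
  Event 4 (sale 15): sell min(15,0)=0. stock: 0 - 0 = 0. total_sold = 17
  Event 5 (return 2): 0 + 2 = 2
  Event 6 (restock 40): 2 + 40 = 42
Final: stock = 42, total_sold = 17

Answer: 42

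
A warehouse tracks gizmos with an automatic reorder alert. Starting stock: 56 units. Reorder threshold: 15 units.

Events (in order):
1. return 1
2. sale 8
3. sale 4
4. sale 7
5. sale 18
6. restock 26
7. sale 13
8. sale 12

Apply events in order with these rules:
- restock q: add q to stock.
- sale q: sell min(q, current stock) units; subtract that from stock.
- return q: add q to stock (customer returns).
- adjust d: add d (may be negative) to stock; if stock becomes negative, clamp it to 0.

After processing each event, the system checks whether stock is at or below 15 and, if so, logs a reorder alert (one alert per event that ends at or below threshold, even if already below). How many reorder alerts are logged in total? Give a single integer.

Answer: 0

Derivation:
Processing events:
Start: stock = 56
  Event 1 (return 1): 56 + 1 = 57
  Event 2 (sale 8): sell min(8,57)=8. stock: 57 - 8 = 49. total_sold = 8
  Event 3 (sale 4): sell min(4,49)=4. stock: 49 - 4 = 45. total_sold = 12
  Event 4 (sale 7): sell min(7,45)=7. stock: 45 - 7 = 38. total_sold = 19
  Event 5 (sale 18): sell min(18,38)=18. stock: 38 - 18 = 20. total_sold = 37
  Event 6 (restock 26): 20 + 26 = 46
  Event 7 (sale 13): sell min(13,46)=13. stock: 46 - 13 = 33. total_sold = 50
  Event 8 (sale 12): sell min(12,33)=12. stock: 33 - 12 = 21. total_sold = 62
Final: stock = 21, total_sold = 62

Checking against threshold 15:
  After event 1: stock=57 > 15
  After event 2: stock=49 > 15
  After event 3: stock=45 > 15
  After event 4: stock=38 > 15
  After event 5: stock=20 > 15
  After event 6: stock=46 > 15
  After event 7: stock=33 > 15
  After event 8: stock=21 > 15
Alert events: []. Count = 0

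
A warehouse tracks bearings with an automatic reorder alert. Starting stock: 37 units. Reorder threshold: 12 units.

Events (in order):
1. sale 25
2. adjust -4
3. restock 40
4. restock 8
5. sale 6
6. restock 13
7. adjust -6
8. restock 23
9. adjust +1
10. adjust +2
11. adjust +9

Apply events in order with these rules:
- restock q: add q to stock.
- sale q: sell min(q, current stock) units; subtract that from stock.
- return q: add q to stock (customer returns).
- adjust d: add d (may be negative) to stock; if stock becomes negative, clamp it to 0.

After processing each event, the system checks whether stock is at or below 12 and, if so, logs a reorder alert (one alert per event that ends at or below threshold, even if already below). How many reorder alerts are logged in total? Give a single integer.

Processing events:
Start: stock = 37
  Event 1 (sale 25): sell min(25,37)=25. stock: 37 - 25 = 12. total_sold = 25
  Event 2 (adjust -4): 12 + -4 = 8
  Event 3 (restock 40): 8 + 40 = 48
  Event 4 (restock 8): 48 + 8 = 56
  Event 5 (sale 6): sell min(6,56)=6. stock: 56 - 6 = 50. total_sold = 31
  Event 6 (restock 13): 50 + 13 = 63
  Event 7 (adjust -6): 63 + -6 = 57
  Event 8 (restock 23): 57 + 23 = 80
  Event 9 (adjust +1): 80 + 1 = 81
  Event 10 (adjust +2): 81 + 2 = 83
  Event 11 (adjust +9): 83 + 9 = 92
Final: stock = 92, total_sold = 31

Checking against threshold 12:
  After event 1: stock=12 <= 12 -> ALERT
  After event 2: stock=8 <= 12 -> ALERT
  After event 3: stock=48 > 12
  After event 4: stock=56 > 12
  After event 5: stock=50 > 12
  After event 6: stock=63 > 12
  After event 7: stock=57 > 12
  After event 8: stock=80 > 12
  After event 9: stock=81 > 12
  After event 10: stock=83 > 12
  After event 11: stock=92 > 12
Alert events: [1, 2]. Count = 2

Answer: 2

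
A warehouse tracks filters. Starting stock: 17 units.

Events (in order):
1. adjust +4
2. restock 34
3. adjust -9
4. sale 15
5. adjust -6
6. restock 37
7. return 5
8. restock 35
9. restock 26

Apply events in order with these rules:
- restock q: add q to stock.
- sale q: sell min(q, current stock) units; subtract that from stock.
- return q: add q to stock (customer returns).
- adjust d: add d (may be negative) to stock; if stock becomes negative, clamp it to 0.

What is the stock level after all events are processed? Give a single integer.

Processing events:
Start: stock = 17
  Event 1 (adjust +4): 17 + 4 = 21
  Event 2 (restock 34): 21 + 34 = 55
  Event 3 (adjust -9): 55 + -9 = 46
  Event 4 (sale 15): sell min(15,46)=15. stock: 46 - 15 = 31. total_sold = 15
  Event 5 (adjust -6): 31 + -6 = 25
  Event 6 (restock 37): 25 + 37 = 62
  Event 7 (return 5): 62 + 5 = 67
  Event 8 (restock 35): 67 + 35 = 102
  Event 9 (restock 26): 102 + 26 = 128
Final: stock = 128, total_sold = 15

Answer: 128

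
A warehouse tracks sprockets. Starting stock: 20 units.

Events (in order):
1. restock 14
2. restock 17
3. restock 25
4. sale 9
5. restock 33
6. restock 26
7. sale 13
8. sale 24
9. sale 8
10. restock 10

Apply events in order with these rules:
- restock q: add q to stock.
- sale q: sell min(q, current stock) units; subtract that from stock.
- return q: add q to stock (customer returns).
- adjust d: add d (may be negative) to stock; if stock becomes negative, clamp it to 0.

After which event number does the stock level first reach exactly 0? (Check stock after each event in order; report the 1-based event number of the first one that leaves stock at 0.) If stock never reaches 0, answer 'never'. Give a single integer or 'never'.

Processing events:
Start: stock = 20
  Event 1 (restock 14): 20 + 14 = 34
  Event 2 (restock 17): 34 + 17 = 51
  Event 3 (restock 25): 51 + 25 = 76
  Event 4 (sale 9): sell min(9,76)=9. stock: 76 - 9 = 67. total_sold = 9
  Event 5 (restock 33): 67 + 33 = 100
  Event 6 (restock 26): 100 + 26 = 126
  Event 7 (sale 13): sell min(13,126)=13. stock: 126 - 13 = 113. total_sold = 22
  Event 8 (sale 24): sell min(24,113)=24. stock: 113 - 24 = 89. total_sold = 46
  Event 9 (sale 8): sell min(8,89)=8. stock: 89 - 8 = 81. total_sold = 54
  Event 10 (restock 10): 81 + 10 = 91
Final: stock = 91, total_sold = 54

Stock never reaches 0.

Answer: never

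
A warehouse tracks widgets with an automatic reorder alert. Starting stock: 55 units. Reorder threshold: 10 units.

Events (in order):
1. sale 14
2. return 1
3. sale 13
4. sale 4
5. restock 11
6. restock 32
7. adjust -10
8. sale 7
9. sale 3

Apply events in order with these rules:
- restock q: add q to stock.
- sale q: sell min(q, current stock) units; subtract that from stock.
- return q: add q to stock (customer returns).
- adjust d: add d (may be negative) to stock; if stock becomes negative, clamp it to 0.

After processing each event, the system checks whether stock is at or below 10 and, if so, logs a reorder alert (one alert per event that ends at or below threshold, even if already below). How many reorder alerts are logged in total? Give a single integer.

Answer: 0

Derivation:
Processing events:
Start: stock = 55
  Event 1 (sale 14): sell min(14,55)=14. stock: 55 - 14 = 41. total_sold = 14
  Event 2 (return 1): 41 + 1 = 42
  Event 3 (sale 13): sell min(13,42)=13. stock: 42 - 13 = 29. total_sold = 27
  Event 4 (sale 4): sell min(4,29)=4. stock: 29 - 4 = 25. total_sold = 31
  Event 5 (restock 11): 25 + 11 = 36
  Event 6 (restock 32): 36 + 32 = 68
  Event 7 (adjust -10): 68 + -10 = 58
  Event 8 (sale 7): sell min(7,58)=7. stock: 58 - 7 = 51. total_sold = 38
  Event 9 (sale 3): sell min(3,51)=3. stock: 51 - 3 = 48. total_sold = 41
Final: stock = 48, total_sold = 41

Checking against threshold 10:
  After event 1: stock=41 > 10
  After event 2: stock=42 > 10
  After event 3: stock=29 > 10
  After event 4: stock=25 > 10
  After event 5: stock=36 > 10
  After event 6: stock=68 > 10
  After event 7: stock=58 > 10
  After event 8: stock=51 > 10
  After event 9: stock=48 > 10
Alert events: []. Count = 0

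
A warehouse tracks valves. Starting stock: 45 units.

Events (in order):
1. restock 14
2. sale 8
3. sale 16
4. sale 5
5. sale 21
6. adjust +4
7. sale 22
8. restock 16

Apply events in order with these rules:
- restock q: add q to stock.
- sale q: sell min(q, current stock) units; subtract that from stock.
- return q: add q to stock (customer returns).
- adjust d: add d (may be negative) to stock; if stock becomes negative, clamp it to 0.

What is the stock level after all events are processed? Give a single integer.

Processing events:
Start: stock = 45
  Event 1 (restock 14): 45 + 14 = 59
  Event 2 (sale 8): sell min(8,59)=8. stock: 59 - 8 = 51. total_sold = 8
  Event 3 (sale 16): sell min(16,51)=16. stock: 51 - 16 = 35. total_sold = 24
  Event 4 (sale 5): sell min(5,35)=5. stock: 35 - 5 = 30. total_sold = 29
  Event 5 (sale 21): sell min(21,30)=21. stock: 30 - 21 = 9. total_sold = 50
  Event 6 (adjust +4): 9 + 4 = 13
  Event 7 (sale 22): sell min(22,13)=13. stock: 13 - 13 = 0. total_sold = 63
  Event 8 (restock 16): 0 + 16 = 16
Final: stock = 16, total_sold = 63

Answer: 16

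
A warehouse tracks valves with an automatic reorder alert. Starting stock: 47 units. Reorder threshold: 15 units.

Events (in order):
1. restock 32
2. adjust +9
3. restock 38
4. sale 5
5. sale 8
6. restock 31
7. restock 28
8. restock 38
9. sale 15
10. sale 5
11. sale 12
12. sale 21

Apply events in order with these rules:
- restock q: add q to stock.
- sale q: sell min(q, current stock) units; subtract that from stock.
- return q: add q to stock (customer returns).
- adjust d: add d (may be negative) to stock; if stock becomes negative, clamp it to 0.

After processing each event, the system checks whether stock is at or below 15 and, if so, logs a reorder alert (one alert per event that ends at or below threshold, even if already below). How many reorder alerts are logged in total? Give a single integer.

Processing events:
Start: stock = 47
  Event 1 (restock 32): 47 + 32 = 79
  Event 2 (adjust +9): 79 + 9 = 88
  Event 3 (restock 38): 88 + 38 = 126
  Event 4 (sale 5): sell min(5,126)=5. stock: 126 - 5 = 121. total_sold = 5
  Event 5 (sale 8): sell min(8,121)=8. stock: 121 - 8 = 113. total_sold = 13
  Event 6 (restock 31): 113 + 31 = 144
  Event 7 (restock 28): 144 + 28 = 172
  Event 8 (restock 38): 172 + 38 = 210
  Event 9 (sale 15): sell min(15,210)=15. stock: 210 - 15 = 195. total_sold = 28
  Event 10 (sale 5): sell min(5,195)=5. stock: 195 - 5 = 190. total_sold = 33
  Event 11 (sale 12): sell min(12,190)=12. stock: 190 - 12 = 178. total_sold = 45
  Event 12 (sale 21): sell min(21,178)=21. stock: 178 - 21 = 157. total_sold = 66
Final: stock = 157, total_sold = 66

Checking against threshold 15:
  After event 1: stock=79 > 15
  After event 2: stock=88 > 15
  After event 3: stock=126 > 15
  After event 4: stock=121 > 15
  After event 5: stock=113 > 15
  After event 6: stock=144 > 15
  After event 7: stock=172 > 15
  After event 8: stock=210 > 15
  After event 9: stock=195 > 15
  After event 10: stock=190 > 15
  After event 11: stock=178 > 15
  After event 12: stock=157 > 15
Alert events: []. Count = 0

Answer: 0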